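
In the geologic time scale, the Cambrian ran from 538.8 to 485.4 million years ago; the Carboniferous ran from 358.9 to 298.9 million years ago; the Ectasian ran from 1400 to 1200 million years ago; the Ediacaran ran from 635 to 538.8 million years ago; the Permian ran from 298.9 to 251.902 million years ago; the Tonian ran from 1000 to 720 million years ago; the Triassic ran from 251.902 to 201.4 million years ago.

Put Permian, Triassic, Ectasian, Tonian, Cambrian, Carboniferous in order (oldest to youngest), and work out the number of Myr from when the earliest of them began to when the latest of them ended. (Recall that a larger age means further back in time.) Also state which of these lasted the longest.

Ectasian, Tonian, Cambrian, Carboniferous, Permian, Triassic; total span 1198.6 Myr; longest is Tonian

Start ages (Ma): Ectasian 1400, Tonian 1000, Cambrian 538.8, Carboniferous 358.9, Permian 298.9, Triassic 251.902.
Ordered oldest to youngest: Ectasian, Tonian, Cambrian, Carboniferous, Permian, Triassic.
Span = 1400 − 201.4 = 1198.6 Myr.
Durations: Ectasian 200, Triassic 50.502, Tonian 280, Permian 46.998, Cambrian 53.4, Carboniferous 60 → longest is Tonian (280 Myr).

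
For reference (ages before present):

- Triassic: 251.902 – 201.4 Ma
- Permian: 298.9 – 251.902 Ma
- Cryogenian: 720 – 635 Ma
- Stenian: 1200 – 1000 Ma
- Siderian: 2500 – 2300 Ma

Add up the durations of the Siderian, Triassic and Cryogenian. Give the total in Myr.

Duration is start − end for each: (2500 − 2300) + (251.902 − 201.4) + (720 − 635).
That is 200 + 50.502 + 85, which totals 335.502 million years.

335.502 million years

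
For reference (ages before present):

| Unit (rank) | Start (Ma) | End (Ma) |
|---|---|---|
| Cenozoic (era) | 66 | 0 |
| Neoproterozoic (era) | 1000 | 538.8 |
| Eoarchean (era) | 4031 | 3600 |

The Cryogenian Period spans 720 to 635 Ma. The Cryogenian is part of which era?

The Cryogenian (720–635 Ma) lies entirely within 1000–538.8 Ma, the Neoproterozoic Era.

Neoproterozoic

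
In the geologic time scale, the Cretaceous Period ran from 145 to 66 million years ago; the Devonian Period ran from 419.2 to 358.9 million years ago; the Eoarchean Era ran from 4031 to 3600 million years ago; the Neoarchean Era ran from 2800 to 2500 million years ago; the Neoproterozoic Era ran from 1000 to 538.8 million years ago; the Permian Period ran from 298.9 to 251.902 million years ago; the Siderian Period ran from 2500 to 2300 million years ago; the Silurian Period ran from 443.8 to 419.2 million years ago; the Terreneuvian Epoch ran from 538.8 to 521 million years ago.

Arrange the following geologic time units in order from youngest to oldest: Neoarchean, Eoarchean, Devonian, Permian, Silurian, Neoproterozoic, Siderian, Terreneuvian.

Permian, Devonian, Silurian, Terreneuvian, Neoproterozoic, Siderian, Neoarchean, Eoarchean

The oldest of these is Eoarchean (starts 4031 Ma) and the youngest is Permian (ends 251.902 Ma).
In between, by decreasing start age: Neoarchean (2800), Siderian (2500), Neoproterozoic (1000), Terreneuvian (538.8), Silurian (443.8), Devonian (419.2).
Listing youngest first means reversing that sequence.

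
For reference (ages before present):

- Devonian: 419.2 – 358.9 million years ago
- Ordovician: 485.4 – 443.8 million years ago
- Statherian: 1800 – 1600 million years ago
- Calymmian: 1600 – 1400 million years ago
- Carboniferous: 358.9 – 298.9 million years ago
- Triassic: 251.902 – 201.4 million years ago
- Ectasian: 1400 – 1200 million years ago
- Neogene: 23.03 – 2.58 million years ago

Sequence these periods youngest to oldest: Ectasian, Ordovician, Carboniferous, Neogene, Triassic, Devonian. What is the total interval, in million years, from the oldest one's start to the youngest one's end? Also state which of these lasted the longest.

Start ages (Ma): Ectasian 1400, Ordovician 485.4, Devonian 419.2, Carboniferous 358.9, Triassic 251.902, Neogene 23.03.
Ordered youngest to oldest: Neogene, Triassic, Carboniferous, Devonian, Ordovician, Ectasian.
Span = 1400 − 2.58 = 1397.42 Myr.
Durations: Triassic 50.502, Neogene 20.45, Ectasian 200, Ordovician 41.6, Carboniferous 60, Devonian 60.3 → longest is Ectasian (200 Myr).

Neogene → Triassic → Carboniferous → Devonian → Ordovician → Ectasian; total span 1397.42 Myr; longest is Ectasian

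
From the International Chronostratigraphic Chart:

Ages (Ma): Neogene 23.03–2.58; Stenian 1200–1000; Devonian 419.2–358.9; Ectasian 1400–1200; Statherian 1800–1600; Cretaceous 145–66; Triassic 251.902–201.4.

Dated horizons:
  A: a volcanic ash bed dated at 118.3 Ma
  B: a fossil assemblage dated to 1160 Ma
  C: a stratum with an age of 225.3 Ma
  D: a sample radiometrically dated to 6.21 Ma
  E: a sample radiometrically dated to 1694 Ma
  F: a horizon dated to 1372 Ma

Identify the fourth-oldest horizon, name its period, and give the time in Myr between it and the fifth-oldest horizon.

Larger Ma means older, so oldest first: E 1694 > F 1372 > B 1160 > C 225.3 > A 118.3 > D 6.21.
Counting 4 along gives C (225.3 Ma); the excerpt puts that inside the Triassic, 251.902–201.4 Ma.
Next in line is A (118.3 Ma), and 225.3 − 118.3 = 107 Myr.

C, in the Triassic; 107 million years to A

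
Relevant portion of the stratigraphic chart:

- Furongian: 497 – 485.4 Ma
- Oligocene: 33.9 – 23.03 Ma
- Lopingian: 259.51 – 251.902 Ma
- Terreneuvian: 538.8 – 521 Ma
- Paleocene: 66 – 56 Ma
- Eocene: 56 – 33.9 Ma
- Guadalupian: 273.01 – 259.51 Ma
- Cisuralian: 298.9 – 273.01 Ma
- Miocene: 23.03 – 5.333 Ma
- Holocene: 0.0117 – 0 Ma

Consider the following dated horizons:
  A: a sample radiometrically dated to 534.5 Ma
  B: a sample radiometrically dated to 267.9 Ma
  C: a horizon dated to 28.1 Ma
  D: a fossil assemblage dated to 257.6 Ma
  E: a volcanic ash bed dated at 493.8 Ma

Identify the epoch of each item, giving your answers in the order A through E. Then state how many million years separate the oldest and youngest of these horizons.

Match each age against the start–end ranges in the excerpt: A = 534.5 Ma → Terreneuvian (538.8–521); B = 267.9 Ma → Guadalupian (273.01–259.51); C = 28.1 Ma → Oligocene (33.9–23.03); D = 257.6 Ma → Lopingian (259.51–251.902); E = 493.8 Ma → Furongian (497–485.4).
The largest age is 534.5 Ma and the smallest is 28.1 Ma; their difference is 506.4 Myr.

A — Terreneuvian; B — Guadalupian; C — Oligocene; D — Lopingian; E — Furongian; span 506.4 million years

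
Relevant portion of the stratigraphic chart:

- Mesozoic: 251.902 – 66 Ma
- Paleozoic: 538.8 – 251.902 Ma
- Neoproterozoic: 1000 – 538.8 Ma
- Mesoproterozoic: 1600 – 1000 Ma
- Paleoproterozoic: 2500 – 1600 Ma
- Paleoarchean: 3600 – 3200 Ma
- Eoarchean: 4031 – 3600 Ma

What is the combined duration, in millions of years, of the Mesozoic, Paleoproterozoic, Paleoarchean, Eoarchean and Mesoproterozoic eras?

Each duration: Mesozoic = 185.902; Paleoproterozoic = 900; Paleoarchean = 400; Eoarchean = 431; Mesoproterozoic = 600.
Sum: 185.902 + 900 + 400 + 431 + 600 = 2516.902 Myr.

2516.902 million years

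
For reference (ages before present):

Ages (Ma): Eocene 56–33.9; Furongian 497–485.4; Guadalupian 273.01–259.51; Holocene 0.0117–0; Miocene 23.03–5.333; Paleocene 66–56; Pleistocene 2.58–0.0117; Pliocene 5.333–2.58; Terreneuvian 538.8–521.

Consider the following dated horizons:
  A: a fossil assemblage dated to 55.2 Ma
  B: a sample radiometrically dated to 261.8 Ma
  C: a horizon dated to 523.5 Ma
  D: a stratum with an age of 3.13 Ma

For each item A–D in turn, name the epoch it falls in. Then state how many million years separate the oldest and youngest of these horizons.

A — Eocene; B — Guadalupian; C — Terreneuvian; D — Pliocene; span 520.37 million years

Match each age against the start–end ranges in the excerpt: A = 55.2 Ma → Eocene (56–33.9); B = 261.8 Ma → Guadalupian (273.01–259.51); C = 523.5 Ma → Terreneuvian (538.8–521); D = 3.13 Ma → Pliocene (5.333–2.58).
The largest age is 523.5 Ma and the smallest is 3.13 Ma; their difference is 520.37 Myr.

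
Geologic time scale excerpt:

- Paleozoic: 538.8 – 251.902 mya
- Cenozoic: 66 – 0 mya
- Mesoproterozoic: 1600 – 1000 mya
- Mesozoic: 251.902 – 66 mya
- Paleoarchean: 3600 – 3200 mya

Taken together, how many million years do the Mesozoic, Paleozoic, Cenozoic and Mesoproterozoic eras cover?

1138.8 million years

Each duration: Mesozoic = 185.902; Paleozoic = 286.898; Cenozoic = 66; Mesoproterozoic = 600.
Sum: 185.902 + 286.898 + 66 + 600 = 1138.8 Myr.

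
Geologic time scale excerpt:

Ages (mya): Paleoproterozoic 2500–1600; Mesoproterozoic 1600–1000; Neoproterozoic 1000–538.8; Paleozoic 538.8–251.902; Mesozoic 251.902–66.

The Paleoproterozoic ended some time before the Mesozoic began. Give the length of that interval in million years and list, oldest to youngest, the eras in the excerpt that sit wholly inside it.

1348.098 million years; Mesoproterozoic, Neoproterozoic, Paleozoic

The Paleoproterozoic closes at 1600 Ma and the Mesozoic opens at 251.902 Ma, so the interval is 1600 − 251.902 = 1348.098 Myr.
An era fits inside if it starts at or after 1600 Ma and ends at or before 251.902 Ma; oldest first that gives Mesoproterozoic, Neoproterozoic, Paleozoic.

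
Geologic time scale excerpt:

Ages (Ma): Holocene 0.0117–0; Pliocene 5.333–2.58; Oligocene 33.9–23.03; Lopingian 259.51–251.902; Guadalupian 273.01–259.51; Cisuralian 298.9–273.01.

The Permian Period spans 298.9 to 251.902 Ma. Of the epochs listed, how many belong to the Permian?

Epochs inside 298.9–251.902 Ma: Cisuralian, Guadalupian, Lopingian — 3 in total.

3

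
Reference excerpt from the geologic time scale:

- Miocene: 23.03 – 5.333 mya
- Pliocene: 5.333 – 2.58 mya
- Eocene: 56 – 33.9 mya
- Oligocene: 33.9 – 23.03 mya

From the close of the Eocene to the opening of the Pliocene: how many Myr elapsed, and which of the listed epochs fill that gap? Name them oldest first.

28.567 million years; Oligocene, Miocene

The Eocene closes at 33.9 Ma and the Pliocene opens at 5.333 Ma, so the interval is 33.9 − 5.333 = 28.567 Myr.
An epoch fits inside if it starts at or after 33.9 Ma and ends at or before 5.333 Ma; oldest first that gives Oligocene, Miocene.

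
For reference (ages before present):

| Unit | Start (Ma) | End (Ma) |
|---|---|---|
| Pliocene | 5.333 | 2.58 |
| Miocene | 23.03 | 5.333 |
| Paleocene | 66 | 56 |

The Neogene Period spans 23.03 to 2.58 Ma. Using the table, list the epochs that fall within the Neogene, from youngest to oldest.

Epochs with both bounds inside 23.03–2.58 Ma: Pliocene (5.333–2.58), Miocene (23.03–5.333).

Pliocene, Miocene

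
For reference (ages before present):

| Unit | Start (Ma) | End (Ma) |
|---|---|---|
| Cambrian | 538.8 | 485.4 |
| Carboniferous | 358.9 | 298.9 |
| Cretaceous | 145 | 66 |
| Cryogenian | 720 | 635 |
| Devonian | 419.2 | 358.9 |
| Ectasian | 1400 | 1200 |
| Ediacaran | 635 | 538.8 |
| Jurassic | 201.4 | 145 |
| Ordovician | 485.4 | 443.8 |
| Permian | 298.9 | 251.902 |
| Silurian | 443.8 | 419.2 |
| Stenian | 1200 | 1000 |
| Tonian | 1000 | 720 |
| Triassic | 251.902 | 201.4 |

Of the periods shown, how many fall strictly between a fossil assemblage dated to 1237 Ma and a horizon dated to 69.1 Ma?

12

The older date is 1237 Ma and the younger is 69.1 Ma.
Periods with start < 1237 and end > 69.1 Ma: Stenian (1200–1000), Tonian (1000–720), Cryogenian (720–635), Ediacaran (635–538.8), Cambrian (538.8–485.4), Ordovician (485.4–443.8), Silurian (443.8–419.2), Devonian (419.2–358.9), Carboniferous (358.9–298.9), Permian (298.9–251.902), Triassic (251.902–201.4), Jurassic (201.4–145).
That is 12 complete periods.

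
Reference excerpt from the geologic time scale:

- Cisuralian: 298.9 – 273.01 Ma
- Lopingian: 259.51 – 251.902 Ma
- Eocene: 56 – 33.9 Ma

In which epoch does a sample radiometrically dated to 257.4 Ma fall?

257.4 Ma lies between 259.51 and 251.902 Ma, so it falls in the Lopingian.

Lopingian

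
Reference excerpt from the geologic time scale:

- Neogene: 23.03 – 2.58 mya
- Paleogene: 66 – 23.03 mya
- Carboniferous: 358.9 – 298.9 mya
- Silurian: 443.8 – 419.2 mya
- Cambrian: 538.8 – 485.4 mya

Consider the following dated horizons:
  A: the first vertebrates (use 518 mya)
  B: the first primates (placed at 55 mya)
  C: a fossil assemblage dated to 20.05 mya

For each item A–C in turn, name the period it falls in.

Match each age against the start–end ranges in the excerpt: A = 518 Ma → Cambrian (538.8–485.4); B = 55 Ma → Paleogene (66–23.03); C = 20.05 Ma → Neogene (23.03–2.58).

A — Cambrian; B — Paleogene; C — Neogene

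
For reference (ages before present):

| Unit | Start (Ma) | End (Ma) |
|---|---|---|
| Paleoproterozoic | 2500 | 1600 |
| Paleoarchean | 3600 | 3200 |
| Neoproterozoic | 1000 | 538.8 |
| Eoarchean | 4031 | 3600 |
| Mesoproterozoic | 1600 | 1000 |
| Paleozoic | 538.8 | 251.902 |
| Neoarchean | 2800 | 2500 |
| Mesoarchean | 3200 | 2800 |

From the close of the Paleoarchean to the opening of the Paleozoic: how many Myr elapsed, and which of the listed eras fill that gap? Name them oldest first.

End of Paleoarchean = 3200 Ma; start of Paleozoic = 538.8 Ma.
Gap = 3200 − 538.8 = 2661.2 Myr.
Eras wholly inside 3200–538.8 Ma: Mesoarchean (3200–2800), Neoarchean (2800–2500), Paleoproterozoic (2500–1600), Mesoproterozoic (1600–1000), Neoproterozoic (1000–538.8).

2661.2 million years; Mesoarchean, Neoarchean, Paleoproterozoic, Mesoproterozoic, Neoproterozoic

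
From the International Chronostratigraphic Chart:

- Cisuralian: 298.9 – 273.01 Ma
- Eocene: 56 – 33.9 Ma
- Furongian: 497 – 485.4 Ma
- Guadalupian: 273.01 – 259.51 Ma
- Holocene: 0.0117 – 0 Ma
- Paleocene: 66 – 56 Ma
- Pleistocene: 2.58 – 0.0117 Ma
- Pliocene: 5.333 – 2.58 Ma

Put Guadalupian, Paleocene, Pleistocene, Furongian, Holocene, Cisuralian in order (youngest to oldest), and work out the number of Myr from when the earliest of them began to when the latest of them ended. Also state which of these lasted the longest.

Holocene → Pleistocene → Paleocene → Guadalupian → Cisuralian → Furongian; total span 497 Myr; longest is Cisuralian

From the excerpt: Guadalupian 273.01–259.51; Paleocene 66–56; Pleistocene 2.58–0.0117; Furongian 497–485.4; Holocene 0.0117–0; Cisuralian 298.9–273.01 (Ma).
Larger Ma is earlier, so the oldest is Furongian and the youngest is Holocene; youngest to oldest: Holocene, Pleistocene, Paleocene, Guadalupian, Cisuralian, Furongian.
Oldest start 497 minus youngest end 0 gives 497 Myr overall.
Individual lengths (start − end): Cisuralian 25.89; Holocene 0.0117; Paleocene 10; Furongian 11.6; Guadalupian 13.5; Pleistocene 2.5683. The largest is Cisuralian at 25.89 Myr.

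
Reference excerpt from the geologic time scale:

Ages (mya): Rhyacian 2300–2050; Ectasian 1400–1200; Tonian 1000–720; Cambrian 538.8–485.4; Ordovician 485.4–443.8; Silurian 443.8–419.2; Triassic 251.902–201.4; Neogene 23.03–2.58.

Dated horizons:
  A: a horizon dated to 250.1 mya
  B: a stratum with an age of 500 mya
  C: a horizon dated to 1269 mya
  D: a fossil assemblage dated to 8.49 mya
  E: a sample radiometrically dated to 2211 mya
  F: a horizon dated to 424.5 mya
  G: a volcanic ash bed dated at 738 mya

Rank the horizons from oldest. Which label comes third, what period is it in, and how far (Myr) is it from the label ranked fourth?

Sorted oldest-first by Ma: E (2211), C (1269), G (738), B (500), F (424.5), A (250.1), D (8.49).
The third oldest is G at 738 Ma, which lies in 1000–720 Ma: the Tonian.
The fourth oldest is B at 500 Ma; separation = |738 − 500| = 238 Myr.

G, in the Tonian; 238 million years to B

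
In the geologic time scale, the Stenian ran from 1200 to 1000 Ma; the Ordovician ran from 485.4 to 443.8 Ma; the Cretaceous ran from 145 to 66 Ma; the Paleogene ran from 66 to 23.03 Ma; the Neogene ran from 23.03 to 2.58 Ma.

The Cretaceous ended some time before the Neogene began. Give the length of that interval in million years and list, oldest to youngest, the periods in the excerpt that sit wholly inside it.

42.97 million years; Paleogene

End of Cretaceous = 66 Ma; start of Neogene = 23.03 Ma.
Gap = 66 − 23.03 = 42.97 Myr.
Periods wholly inside 66–23.03 Ma: Paleogene (66–23.03).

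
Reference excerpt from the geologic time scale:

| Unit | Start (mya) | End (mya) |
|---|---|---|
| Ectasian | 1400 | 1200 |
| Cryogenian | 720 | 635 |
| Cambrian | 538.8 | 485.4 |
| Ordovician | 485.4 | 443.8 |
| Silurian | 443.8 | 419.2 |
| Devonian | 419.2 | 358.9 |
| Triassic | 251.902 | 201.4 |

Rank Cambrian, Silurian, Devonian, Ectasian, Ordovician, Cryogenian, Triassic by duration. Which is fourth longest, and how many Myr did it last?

Start − end for each: Cambrian 538.8 − 485.4 = 53.4; Silurian 443.8 − 419.2 = 24.6; Devonian 419.2 − 358.9 = 60.3; Ectasian 1400 − 1200 = 200; Ordovician 485.4 − 443.8 = 41.6; Cryogenian 720 − 635 = 85; Triassic 251.902 − 201.4 = 50.502.
Ranking these from longest: Ectasian > Cryogenian > Devonian > Cambrian > Triassic > Ordovician > Silurian.
Position 4 in that ranking is Cambrian, which lasted 53.4 Myr.

Cambrian, 53.4 million years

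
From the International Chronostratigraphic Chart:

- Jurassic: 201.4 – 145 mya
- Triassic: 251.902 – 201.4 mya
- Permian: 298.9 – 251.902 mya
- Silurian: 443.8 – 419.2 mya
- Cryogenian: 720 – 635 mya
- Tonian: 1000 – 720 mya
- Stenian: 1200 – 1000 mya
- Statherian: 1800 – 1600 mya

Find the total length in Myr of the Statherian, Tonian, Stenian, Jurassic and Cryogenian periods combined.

821.4 million years

Duration is start − end for each: (1800 − 1600) + (1000 − 720) + (1200 − 1000) + (201.4 − 145) + (720 − 635).
That is 200 + 280 + 200 + 56.4 + 85, which totals 821.4 million years.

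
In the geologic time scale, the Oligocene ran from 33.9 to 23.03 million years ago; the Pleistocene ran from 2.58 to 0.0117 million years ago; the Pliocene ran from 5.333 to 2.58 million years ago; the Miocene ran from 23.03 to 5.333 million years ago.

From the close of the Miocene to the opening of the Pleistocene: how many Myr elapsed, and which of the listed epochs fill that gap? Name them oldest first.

The Miocene closes at 5.333 Ma and the Pleistocene opens at 2.58 Ma, so the interval is 5.333 − 2.58 = 2.753 Myr.
An epoch fits inside if it starts at or after 5.333 Ma and ends at or before 2.58 Ma; oldest first that gives Pliocene.

2.753 million years; Pliocene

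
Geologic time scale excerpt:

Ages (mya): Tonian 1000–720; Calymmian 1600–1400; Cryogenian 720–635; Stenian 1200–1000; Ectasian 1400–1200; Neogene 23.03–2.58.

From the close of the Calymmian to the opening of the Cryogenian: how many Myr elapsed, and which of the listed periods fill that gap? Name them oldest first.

680 million years; Ectasian, Stenian, Tonian

The Calymmian closes at 1400 Ma and the Cryogenian opens at 720 Ma, so the interval is 1400 − 720 = 680 Myr.
A period fits inside if it starts at or after 1400 Ma and ends at or before 720 Ma; oldest first that gives Ectasian, Stenian, Tonian.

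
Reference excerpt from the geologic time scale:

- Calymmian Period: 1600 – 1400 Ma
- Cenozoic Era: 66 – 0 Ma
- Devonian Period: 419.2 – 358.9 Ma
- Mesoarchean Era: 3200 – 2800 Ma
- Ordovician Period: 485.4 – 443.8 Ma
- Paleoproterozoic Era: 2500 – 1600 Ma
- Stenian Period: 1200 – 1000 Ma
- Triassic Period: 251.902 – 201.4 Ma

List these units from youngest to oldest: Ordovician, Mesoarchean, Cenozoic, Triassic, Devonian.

Cenozoic, then Triassic, then Devonian, then Ordovician, then Mesoarchean

Sorting by start age (ascending Ma, since larger Ma = older): Cenozoic began 66, Triassic began 251.902, Devonian began 419.2, Ordovician began 485.4, Mesoarchean began 3200.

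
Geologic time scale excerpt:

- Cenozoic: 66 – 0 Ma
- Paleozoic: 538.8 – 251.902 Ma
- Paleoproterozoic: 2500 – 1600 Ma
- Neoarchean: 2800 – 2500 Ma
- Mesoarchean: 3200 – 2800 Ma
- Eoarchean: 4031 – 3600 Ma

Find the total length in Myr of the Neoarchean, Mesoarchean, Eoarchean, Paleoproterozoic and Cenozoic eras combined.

Duration is start − end for each: (2800 − 2500) + (3200 − 2800) + (4031 − 3600) + (2500 − 1600) + (66 − 0).
That is 300 + 400 + 431 + 900 + 66, which totals 2097 million years.

2097 million years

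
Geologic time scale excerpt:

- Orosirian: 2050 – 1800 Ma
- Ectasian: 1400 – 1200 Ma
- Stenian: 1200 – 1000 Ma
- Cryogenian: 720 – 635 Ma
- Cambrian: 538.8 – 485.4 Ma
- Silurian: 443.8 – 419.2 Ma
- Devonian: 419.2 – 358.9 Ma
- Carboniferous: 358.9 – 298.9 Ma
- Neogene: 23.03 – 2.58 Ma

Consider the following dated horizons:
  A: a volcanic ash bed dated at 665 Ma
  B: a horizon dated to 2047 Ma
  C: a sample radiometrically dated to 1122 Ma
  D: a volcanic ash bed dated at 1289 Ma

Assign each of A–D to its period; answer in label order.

A — Cryogenian; B — Orosirian; C — Stenian; D — Ectasian

A: 665 Ma lies in 720–635 Ma, so Cryogenian.
B: 2047 Ma lies in 2050–1800 Ma, so Orosirian.
C: 1122 Ma lies in 1200–1000 Ma, so Stenian.
D: 1289 Ma lies in 1400–1200 Ma, so Ectasian.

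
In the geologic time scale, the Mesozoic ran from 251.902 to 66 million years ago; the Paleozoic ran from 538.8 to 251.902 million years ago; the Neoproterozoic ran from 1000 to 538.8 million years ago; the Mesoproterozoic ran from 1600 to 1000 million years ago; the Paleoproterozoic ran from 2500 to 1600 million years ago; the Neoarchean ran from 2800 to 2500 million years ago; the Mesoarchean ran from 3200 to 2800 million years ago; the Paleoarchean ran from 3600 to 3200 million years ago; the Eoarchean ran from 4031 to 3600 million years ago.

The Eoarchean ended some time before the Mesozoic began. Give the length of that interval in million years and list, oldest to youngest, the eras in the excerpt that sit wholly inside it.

3348.098 million years; Paleoarchean, Mesoarchean, Neoarchean, Paleoproterozoic, Mesoproterozoic, Neoproterozoic, Paleozoic

End of Eoarchean = 3600 Ma; start of Mesozoic = 251.902 Ma.
Gap = 3600 − 251.902 = 3348.098 Myr.
Eras wholly inside 3600–251.902 Ma: Paleoarchean (3600–3200), Mesoarchean (3200–2800), Neoarchean (2800–2500), Paleoproterozoic (2500–1600), Mesoproterozoic (1600–1000), Neoproterozoic (1000–538.8), Paleozoic (538.8–251.902).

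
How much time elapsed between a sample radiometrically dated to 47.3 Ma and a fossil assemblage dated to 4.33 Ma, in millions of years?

47.3 − 4.33 = 42.97 million years.

42.97 million years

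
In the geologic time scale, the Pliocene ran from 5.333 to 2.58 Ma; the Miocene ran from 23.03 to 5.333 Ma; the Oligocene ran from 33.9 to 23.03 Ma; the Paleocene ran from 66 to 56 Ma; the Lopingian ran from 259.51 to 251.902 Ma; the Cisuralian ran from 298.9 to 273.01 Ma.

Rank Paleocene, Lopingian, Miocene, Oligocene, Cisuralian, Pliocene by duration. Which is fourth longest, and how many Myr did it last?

Durations: Paleocene 10; Lopingian 7.608; Miocene 17.697; Oligocene 10.87; Cisuralian 25.89; Pliocene 2.753 Myr.
Sorted longest-first: Cisuralian (25.89), Miocene (17.697), Oligocene (10.87), Paleocene (10), Lopingian (7.608), Pliocene (2.753).
The fourth longest is Paleocene at 10 Myr.

Paleocene, 10 million years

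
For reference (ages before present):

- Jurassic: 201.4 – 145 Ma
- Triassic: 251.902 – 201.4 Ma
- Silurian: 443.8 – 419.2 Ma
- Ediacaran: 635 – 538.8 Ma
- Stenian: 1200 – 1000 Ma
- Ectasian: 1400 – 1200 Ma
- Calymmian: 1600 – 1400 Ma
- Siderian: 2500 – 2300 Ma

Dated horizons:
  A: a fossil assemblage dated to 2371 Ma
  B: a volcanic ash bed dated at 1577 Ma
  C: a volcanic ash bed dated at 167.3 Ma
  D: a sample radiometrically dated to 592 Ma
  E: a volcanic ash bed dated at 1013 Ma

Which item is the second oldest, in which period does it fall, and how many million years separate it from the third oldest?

Sorted oldest-first by Ma: A (2371), B (1577), E (1013), D (592), C (167.3).
The second oldest is B at 1577 Ma, which lies in 1600–1400 Ma: the Calymmian.
The third oldest is E at 1013 Ma; separation = |1577 − 1013| = 564 Myr.

B, in the Calymmian; 564 million years to E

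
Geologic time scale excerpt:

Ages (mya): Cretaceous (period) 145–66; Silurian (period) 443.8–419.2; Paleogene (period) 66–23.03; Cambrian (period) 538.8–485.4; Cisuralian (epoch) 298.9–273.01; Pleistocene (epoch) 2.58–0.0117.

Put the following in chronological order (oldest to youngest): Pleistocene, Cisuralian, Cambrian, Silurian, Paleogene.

The oldest of these is Cambrian (starts 538.8 Ma) and the youngest is Pleistocene (ends 0.0117 Ma).
In between, by decreasing start age: Silurian (443.8), Cisuralian (298.9), Paleogene (66).

Cambrian → Silurian → Cisuralian → Paleogene → Pleistocene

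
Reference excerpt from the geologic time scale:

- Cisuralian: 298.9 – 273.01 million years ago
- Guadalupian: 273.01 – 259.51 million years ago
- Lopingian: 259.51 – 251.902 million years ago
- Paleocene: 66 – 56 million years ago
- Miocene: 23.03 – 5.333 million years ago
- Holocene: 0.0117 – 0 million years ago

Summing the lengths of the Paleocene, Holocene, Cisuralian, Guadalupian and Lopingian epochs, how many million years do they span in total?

57.0097 million years

Each duration: Paleocene = 10; Holocene = 0.0117; Cisuralian = 25.89; Guadalupian = 13.5; Lopingian = 7.608.
Sum: 10 + 0.0117 + 25.89 + 13.5 + 7.608 = 57.0097 Myr.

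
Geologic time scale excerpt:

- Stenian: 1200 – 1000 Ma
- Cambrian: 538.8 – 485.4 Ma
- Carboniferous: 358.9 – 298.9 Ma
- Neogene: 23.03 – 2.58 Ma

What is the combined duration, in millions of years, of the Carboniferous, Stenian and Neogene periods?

280.45 million years

Duration is start − end for each: (358.9 − 298.9) + (1200 − 1000) + (23.03 − 2.58).
That is 60 + 200 + 20.45, which totals 280.45 million years.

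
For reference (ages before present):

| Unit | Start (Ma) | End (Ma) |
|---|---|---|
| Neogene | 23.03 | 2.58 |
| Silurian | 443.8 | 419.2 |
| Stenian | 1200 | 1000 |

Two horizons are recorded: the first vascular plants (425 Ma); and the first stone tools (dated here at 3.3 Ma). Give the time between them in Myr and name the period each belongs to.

Elapsed time: 425 − 3.3 = 421.7 Myr.
425 Ma lies within 443.8–419.2 Ma: Silurian.
3.3 Ma lies within 23.03–2.58 Ma: Neogene.

421.7 million years apart; the first in the Silurian, the second in the Neogene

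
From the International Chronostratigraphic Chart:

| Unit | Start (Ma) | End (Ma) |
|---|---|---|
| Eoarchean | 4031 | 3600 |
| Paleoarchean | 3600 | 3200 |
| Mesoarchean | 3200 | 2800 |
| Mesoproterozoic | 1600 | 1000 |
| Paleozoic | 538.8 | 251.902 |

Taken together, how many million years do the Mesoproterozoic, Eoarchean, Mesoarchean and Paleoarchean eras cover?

1831 million years

Each duration: Mesoproterozoic = 600; Eoarchean = 431; Mesoarchean = 400; Paleoarchean = 400.
Sum: 600 + 431 + 400 + 400 = 1831 Myr.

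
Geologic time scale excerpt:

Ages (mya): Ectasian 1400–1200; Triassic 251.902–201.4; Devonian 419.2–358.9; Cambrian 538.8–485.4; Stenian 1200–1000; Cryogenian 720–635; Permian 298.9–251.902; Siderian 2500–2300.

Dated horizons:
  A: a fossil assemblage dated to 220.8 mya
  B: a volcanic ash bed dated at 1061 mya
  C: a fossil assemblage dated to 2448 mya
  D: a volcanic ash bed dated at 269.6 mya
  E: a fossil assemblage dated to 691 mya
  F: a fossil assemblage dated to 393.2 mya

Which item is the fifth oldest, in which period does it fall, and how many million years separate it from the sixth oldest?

D, in the Permian; 48.8 million years to A

Sorted oldest-first by Ma: C (2448), B (1061), E (691), F (393.2), D (269.6), A (220.8).
The fifth oldest is D at 269.6 Ma, which lies in 298.9–251.902 Ma: the Permian.
The sixth oldest is A at 220.8 Ma; separation = |269.6 − 220.8| = 48.8 Myr.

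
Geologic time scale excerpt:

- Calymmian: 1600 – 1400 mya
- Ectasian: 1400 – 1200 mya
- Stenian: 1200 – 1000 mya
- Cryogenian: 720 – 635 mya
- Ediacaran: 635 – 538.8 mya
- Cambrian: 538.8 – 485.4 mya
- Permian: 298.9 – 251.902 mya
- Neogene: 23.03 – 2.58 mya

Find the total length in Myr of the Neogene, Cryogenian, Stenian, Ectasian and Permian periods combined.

Duration is start − end for each: (23.03 − 2.58) + (720 − 635) + (1200 − 1000) + (1400 − 1200) + (298.9 − 251.902).
That is 20.45 + 85 + 200 + 200 + 46.998, which totals 552.448 million years.

552.448 million years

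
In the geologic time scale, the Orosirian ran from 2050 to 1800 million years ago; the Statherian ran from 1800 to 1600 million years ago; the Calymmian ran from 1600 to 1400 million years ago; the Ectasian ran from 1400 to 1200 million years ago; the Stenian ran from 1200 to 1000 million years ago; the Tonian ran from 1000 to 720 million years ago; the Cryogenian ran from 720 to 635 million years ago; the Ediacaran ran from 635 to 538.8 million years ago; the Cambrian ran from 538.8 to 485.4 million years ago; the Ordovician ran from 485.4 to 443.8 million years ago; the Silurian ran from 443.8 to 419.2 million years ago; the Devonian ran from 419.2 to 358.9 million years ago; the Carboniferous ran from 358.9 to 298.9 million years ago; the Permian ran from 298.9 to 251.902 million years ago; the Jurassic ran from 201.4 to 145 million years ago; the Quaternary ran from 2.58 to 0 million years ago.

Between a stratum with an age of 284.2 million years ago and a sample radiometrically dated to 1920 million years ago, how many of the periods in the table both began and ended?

The older date is 1920 Ma and the younger is 284.2 Ma.
Periods with start < 1920 and end > 284.2 Ma: Statherian (1800–1600), Calymmian (1600–1400), Ectasian (1400–1200), Stenian (1200–1000), Tonian (1000–720), Cryogenian (720–635), Ediacaran (635–538.8), Cambrian (538.8–485.4), Ordovician (485.4–443.8), Silurian (443.8–419.2), Devonian (419.2–358.9), Carboniferous (358.9–298.9).
That is 12 complete periods.

12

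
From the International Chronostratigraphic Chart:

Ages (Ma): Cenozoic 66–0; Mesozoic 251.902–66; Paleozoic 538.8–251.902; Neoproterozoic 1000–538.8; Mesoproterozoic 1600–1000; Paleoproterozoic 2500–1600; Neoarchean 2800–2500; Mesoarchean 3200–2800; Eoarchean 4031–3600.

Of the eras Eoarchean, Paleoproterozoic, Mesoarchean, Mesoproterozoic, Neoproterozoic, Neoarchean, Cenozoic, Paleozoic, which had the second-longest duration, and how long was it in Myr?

Start − end for each: Eoarchean 4031 − 3600 = 431; Paleoproterozoic 2500 − 1600 = 900; Mesoarchean 3200 − 2800 = 400; Mesoproterozoic 1600 − 1000 = 600; Neoproterozoic 1000 − 538.8 = 461.2; Neoarchean 2800 − 2500 = 300; Cenozoic 66 − 0 = 66; Paleozoic 538.8 − 251.902 = 286.898.
Ranking these from longest: Paleoproterozoic > Mesoproterozoic > Neoproterozoic > Eoarchean > Mesoarchean > Neoarchean > Paleozoic > Cenozoic.
Position 2 in that ranking is Mesoproterozoic, which lasted 600 Myr.

Mesoproterozoic, 600 million years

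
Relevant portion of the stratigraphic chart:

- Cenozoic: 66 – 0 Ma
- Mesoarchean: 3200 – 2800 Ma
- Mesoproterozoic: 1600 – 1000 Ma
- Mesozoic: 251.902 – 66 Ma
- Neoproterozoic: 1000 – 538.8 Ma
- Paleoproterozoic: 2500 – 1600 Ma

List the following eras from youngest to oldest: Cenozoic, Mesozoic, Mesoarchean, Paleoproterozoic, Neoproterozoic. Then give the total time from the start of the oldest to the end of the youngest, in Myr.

Cenozoic → Mesozoic → Neoproterozoic → Paleoproterozoic → Mesoarchean; total span 3200 Myr

From the excerpt: Cenozoic 66–0; Mesozoic 251.902–66; Mesoarchean 3200–2800; Paleoproterozoic 2500–1600; Neoproterozoic 1000–538.8 (Ma).
Larger Ma is earlier, so the oldest is Mesoarchean and the youngest is Cenozoic; youngest to oldest: Cenozoic, Mesozoic, Neoproterozoic, Paleoproterozoic, Mesoarchean.
Oldest start 3200 minus youngest end 0 gives 3200 Myr overall.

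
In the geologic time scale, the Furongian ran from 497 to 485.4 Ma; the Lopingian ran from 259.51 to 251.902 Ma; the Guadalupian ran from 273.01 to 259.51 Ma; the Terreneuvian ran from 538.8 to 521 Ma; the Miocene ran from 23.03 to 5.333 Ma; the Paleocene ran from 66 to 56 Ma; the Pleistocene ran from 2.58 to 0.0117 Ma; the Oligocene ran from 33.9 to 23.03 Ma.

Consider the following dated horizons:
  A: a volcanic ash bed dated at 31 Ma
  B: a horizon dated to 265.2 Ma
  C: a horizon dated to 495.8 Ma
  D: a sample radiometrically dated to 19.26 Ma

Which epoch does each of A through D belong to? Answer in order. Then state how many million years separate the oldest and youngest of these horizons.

Match each age against the start–end ranges in the excerpt: A = 31 Ma → Oligocene (33.9–23.03); B = 265.2 Ma → Guadalupian (273.01–259.51); C = 495.8 Ma → Furongian (497–485.4); D = 19.26 Ma → Miocene (23.03–5.333).
The largest age is 495.8 Ma and the smallest is 19.26 Ma; their difference is 476.54 Myr.

A — Oligocene; B — Guadalupian; C — Furongian; D — Miocene; span 476.54 million years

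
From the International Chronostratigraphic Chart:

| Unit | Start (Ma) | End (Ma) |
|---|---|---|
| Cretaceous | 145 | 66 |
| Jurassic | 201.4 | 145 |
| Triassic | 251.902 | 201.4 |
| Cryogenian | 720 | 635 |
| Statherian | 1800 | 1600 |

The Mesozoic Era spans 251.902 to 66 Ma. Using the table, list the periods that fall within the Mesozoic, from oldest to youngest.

Periods with both bounds inside 251.902–66 Ma: Triassic (251.902–201.4), Jurassic (201.4–145), Cretaceous (145–66).

Triassic, Jurassic, Cretaceous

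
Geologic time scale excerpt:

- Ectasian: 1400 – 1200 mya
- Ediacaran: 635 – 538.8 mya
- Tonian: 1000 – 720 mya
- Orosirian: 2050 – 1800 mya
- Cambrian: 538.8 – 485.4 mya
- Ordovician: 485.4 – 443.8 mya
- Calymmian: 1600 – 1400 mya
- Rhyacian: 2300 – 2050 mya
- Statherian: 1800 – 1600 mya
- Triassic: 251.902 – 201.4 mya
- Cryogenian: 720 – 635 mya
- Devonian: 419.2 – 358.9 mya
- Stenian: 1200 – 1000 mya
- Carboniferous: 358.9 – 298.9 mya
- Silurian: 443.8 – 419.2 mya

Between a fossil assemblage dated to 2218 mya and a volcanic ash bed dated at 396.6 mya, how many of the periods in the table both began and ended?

The older date is 2218 Ma and the younger is 396.6 Ma.
Periods with start < 2218 and end > 396.6 Ma: Orosirian (2050–1800), Statherian (1800–1600), Calymmian (1600–1400), Ectasian (1400–1200), Stenian (1200–1000), Tonian (1000–720), Cryogenian (720–635), Ediacaran (635–538.8), Cambrian (538.8–485.4), Ordovician (485.4–443.8), Silurian (443.8–419.2).
That is 11 complete periods.

11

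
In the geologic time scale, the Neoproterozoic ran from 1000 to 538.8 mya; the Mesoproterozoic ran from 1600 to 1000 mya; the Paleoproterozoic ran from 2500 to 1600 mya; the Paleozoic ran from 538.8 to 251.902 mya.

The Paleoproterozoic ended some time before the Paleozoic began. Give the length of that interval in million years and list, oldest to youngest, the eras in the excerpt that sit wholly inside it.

The Paleoproterozoic closes at 1600 Ma and the Paleozoic opens at 538.8 Ma, so the interval is 1600 − 538.8 = 1061.2 Myr.
An era fits inside if it starts at or after 1600 Ma and ends at or before 538.8 Ma; oldest first that gives Mesoproterozoic, Neoproterozoic.

1061.2 million years; Mesoproterozoic, Neoproterozoic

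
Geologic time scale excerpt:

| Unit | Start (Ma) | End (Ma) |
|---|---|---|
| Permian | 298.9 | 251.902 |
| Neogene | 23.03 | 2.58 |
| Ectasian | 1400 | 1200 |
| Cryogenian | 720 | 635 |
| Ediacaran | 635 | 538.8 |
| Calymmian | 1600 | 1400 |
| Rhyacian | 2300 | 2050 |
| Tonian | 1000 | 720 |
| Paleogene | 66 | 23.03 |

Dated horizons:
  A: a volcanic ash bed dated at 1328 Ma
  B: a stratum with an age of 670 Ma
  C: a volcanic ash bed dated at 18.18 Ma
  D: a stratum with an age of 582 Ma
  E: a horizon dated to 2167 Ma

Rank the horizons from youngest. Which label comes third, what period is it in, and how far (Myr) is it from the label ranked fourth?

Sorted youngest-first by Ma: C (18.18), D (582), B (670), A (1328), E (2167).
The third youngest is B at 670 Ma, which lies in 720–635 Ma: the Cryogenian.
The fourth youngest is A at 1328 Ma; separation = |670 − 1328| = 658 Myr.

B, in the Cryogenian; 658 million years to A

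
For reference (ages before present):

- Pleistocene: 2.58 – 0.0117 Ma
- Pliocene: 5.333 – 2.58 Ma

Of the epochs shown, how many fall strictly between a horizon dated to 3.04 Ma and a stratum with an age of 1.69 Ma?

0

Checking each listed span, none has both start < 3.04 Ma and end > 1.69 Ma — every epoch straddles one of the two dates or lies outside them — so the count is 0.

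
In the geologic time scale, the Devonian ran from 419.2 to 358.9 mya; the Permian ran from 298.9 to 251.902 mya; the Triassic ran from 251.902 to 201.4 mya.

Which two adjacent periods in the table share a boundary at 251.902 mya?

Permian and Triassic

The Permian ends at 251.902 mya and the Triassic begins at 251.902 mya, so they share that boundary.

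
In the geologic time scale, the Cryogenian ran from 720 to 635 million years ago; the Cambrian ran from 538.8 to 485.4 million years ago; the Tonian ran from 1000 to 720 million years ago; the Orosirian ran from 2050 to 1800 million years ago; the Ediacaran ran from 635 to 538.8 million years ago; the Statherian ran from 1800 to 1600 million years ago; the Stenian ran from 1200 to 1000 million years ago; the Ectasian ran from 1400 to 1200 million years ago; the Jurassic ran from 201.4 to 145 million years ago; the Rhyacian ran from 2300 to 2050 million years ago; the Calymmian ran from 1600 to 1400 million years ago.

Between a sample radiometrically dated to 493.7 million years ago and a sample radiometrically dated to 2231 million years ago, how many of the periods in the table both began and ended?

8

2231 Ma sits inside the Rhyacian (2300–2050) and 493.7 Ma inside the Cambrian (538.8–485.4); neither of those is wholly between the two dates.
The listed periods lying completely between them are Orosirian, Statherian, Calymmian, Ectasian, Stenian, Tonian, Cryogenian, Ediacaran — 8 in all.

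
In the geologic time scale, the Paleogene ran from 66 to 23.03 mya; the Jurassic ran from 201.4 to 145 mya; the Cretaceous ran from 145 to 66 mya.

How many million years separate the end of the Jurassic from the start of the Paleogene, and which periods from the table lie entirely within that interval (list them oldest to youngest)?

79 million years; Cretaceous

End of Jurassic = 145 Ma; start of Paleogene = 66 Ma.
Gap = 145 − 66 = 79 Myr.
Periods wholly inside 145–66 Ma: Cretaceous (145–66).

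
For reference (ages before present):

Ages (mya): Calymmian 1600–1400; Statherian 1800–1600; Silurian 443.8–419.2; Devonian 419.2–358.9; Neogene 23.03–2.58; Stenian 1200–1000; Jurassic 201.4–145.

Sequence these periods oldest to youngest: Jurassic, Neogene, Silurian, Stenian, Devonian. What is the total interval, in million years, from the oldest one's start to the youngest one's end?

From the excerpt: Jurassic 201.4–145; Neogene 23.03–2.58; Silurian 443.8–419.2; Stenian 1200–1000; Devonian 419.2–358.9 (Ma).
Larger Ma is earlier, so the oldest is Stenian and the youngest is Neogene; oldest to youngest: Stenian, Silurian, Devonian, Jurassic, Neogene.
Oldest start 1200 minus youngest end 2.58 gives 1197.42 Myr overall.

Stenian → Silurian → Devonian → Jurassic → Neogene; total span 1197.42 Myr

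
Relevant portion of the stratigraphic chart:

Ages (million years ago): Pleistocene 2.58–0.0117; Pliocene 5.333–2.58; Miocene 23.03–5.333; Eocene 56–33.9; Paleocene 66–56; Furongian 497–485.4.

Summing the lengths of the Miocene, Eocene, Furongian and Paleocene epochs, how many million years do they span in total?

Each duration: Miocene = 17.697; Eocene = 22.1; Furongian = 11.6; Paleocene = 10.
Sum: 17.697 + 22.1 + 11.6 + 10 = 61.397 Myr.

61.397 million years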